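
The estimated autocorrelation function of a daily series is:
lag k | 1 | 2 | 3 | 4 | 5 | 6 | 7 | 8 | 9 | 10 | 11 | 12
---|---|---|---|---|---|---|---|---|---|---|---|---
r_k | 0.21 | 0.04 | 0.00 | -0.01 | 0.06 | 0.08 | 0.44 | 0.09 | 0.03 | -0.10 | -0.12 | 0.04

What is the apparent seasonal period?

7

The largest autocorrelation is r_7 = 0.44; the remaining lags stay at or below 0.21. The elevated value at lag 1 (0.21), dropping to 0.04 at lag 2, reflects decaying short-term dependence rather than seasonality.
The dominant spike at lag 7 indicates a seasonal period of 7.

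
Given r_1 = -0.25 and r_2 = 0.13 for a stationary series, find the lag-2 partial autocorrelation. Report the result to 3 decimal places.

0.072

φ_{22} = (r_2 − r_1²) / (1 − r_1²)
r_1² = (-0.25)² = 0.0625
Numerator = 0.13 − 0.0625 = 0.0675; denominator = 1 − 0.0625 = 0.9375
φ_{22} = 0.0675 / 0.9375 = 0.072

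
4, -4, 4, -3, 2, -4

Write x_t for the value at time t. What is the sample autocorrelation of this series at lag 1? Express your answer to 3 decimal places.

Mean x̄ = (4 − 4 + 4 − 3 + 2 − 4)/6 = -0.1667
Deviations from mean: 4.1667, -3.8333, 4.1667, -2.8333, 2.1667, -3.8333
Numerator Σ_{t=1}^{5}(x_t−x̄)(x_{t+1}−x̄) = -58.1944
Denominator Σ(x_t−x̄)² = 76.8333
r_1 = -58.1944 / 76.8333 = -0.757

-0.757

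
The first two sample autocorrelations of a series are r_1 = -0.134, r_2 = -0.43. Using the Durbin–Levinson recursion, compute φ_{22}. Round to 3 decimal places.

-0.456

φ_{22} = (r_2 − r_1²) / (1 − r_1²)
r_1² = (-0.134)² = 0.017956
Numerator = -0.43 − 0.0180 = -0.4480; denominator = 1 − 0.0180 = 0.9820
φ_{22} = -0.4480 / 0.9820 = -0.456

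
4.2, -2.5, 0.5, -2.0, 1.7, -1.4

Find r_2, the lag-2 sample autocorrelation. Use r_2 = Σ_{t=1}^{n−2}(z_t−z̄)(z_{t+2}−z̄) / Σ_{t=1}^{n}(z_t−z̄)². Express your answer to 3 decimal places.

0.330

Mean z̄ = (4.2 − 2.5 + 0.5 − 2.0 + 1.7 − 1.4)/6 = 0.0833
Deviations from mean: 4.1167, -2.5833, 0.4167, -2.0833, 1.6167, -1.4833
Numerator Σ_{t=1}^{4}(z_t−z̄)(z_{t+2}−z̄) = 10.8611
Denominator Σ(z_t−z̄)² = 32.9483
r_2 = 10.8611 / 32.9483 = 0.330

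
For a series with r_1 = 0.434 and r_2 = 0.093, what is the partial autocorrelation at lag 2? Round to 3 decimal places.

φ_{22} = (r_2 − r_1²) / (1 − r_1²)
r_1² = (0.434)² = 0.188356
Numerator = 0.093 − 0.1884 = -0.0954; denominator = 1 − 0.1884 = 0.8116
φ_{22} = -0.0954 / 0.8116 = -0.117

-0.117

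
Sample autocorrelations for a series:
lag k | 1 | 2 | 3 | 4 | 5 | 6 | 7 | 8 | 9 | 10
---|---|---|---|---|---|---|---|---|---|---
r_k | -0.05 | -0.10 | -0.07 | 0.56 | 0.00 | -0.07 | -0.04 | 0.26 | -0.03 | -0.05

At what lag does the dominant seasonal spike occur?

4

The largest autocorrelation is r_4 = 0.56, with a weaker echo at lag 8 (0.26); the remaining lags stay at or below 0.00.
The dominant spike at lag 4 indicates a seasonal period of 4.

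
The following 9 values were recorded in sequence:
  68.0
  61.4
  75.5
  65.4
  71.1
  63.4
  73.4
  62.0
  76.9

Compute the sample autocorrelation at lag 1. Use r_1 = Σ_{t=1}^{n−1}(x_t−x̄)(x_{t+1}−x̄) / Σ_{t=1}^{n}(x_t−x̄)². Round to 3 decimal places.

Mean x̄ = (68.0 + 61.4 + 75.5 + 65.4 + 71.1 + 63.4 + 73.4 + 62.0 + 76.9)/9 = 68.5667
Numerator Σ_{t=1}^{8}(x_t−x̄)(x_{t+1}−x̄) = -200.1278
Denominator Σ(x_t−x̄)² = 278.8200
r_1 = -200.1278 / 278.8200 = -0.718

-0.718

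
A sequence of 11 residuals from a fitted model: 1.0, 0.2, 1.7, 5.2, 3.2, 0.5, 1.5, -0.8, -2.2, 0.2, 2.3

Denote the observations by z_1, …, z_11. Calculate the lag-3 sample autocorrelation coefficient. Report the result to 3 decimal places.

Mean z̄ = (1.0 + 0.2 + 1.7 + 5.2 + 3.2 + 0.5 + 1.5 − 0.8 − 2.2 + 0.2 + 2.3)/11 = 1.1636
Numerator Σ_{t=1}^{8}(z_t−z̄)(z_{t+3}−z̄) = -5.9431
Denominator Σ(z_t−z̄)² = 39.6255
r_3 = -5.9431 / 39.6255 = -0.150

-0.150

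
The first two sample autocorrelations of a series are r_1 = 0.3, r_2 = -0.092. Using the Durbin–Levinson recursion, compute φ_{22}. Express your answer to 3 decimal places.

-0.200

φ_{22} = (r_2 − r_1²) / (1 − r_1²)
r_1² = (0.3)² = 0.09
Numerator = -0.092 − 0.0900 = -0.1820; denominator = 1 − 0.0900 = 0.9100
φ_{22} = -0.1820 / 0.9100 = -0.200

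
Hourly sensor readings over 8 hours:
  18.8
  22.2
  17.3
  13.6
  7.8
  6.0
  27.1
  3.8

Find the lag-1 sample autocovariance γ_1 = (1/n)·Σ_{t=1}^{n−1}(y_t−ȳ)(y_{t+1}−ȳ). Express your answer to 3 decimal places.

Mean ȳ = (18.8 + 22.2 + 17.3 + 13.6 + 7.8 + 6.0 + 27.1 + 3.8)/8 = 14.5750
Σ_{t=1}^{7}(y_t−ȳ)(y_{t+1}−ȳ) = -127.3206
γ_1 = -127.3206 / 8 = -15.915

-15.915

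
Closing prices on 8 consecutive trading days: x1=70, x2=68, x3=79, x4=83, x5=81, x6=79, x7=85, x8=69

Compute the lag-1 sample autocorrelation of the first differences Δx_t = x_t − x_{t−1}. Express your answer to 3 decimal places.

-0.199

First differences Δx: -2, 11, 4, -2, -2, 6, -16
Mean of differences = -0.1429
Numerator Σ(Δx_t−Δx̄)(Δx_{t+1}−Δx̄) = -87.5918
Denominator Σ(Δx_t−Δx̄)² = 440.8571
r_1(Δx) = -87.5918 / 440.8571 = -0.199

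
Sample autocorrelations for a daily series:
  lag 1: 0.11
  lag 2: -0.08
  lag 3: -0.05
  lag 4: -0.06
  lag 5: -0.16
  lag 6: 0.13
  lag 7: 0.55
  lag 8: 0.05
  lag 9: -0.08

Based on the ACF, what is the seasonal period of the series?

The largest autocorrelation is r_7 = 0.55; the remaining lags stay at or below 0.13.
The dominant spike at lag 7 indicates a seasonal period of 7.

7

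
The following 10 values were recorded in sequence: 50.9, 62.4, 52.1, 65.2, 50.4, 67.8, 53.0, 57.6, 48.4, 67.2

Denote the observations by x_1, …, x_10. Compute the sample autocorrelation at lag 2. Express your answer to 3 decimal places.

0.522

Mean x̄ = (50.9 + 62.4 + 52.1 + 65.2 + 50.4 + 67.8 + 53.0 + 57.6 + 48.4 + 67.2)/10 = 57.5000
Numerator Σ_{t=1}^{8}(x_t−x̄)(x_{t+2}−x̄) = 265.9200
Denominator Σ(x_t−x̄)² = 509.6800
r_2 = 265.9200 / 509.6800 = 0.522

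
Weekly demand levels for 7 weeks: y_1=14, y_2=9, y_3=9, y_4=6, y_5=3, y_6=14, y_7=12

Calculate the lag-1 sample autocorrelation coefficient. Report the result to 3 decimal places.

0.049

Mean ȳ = (14 + 9 + 9 + 6 + 3 + 14 + 12)/7 = 9.5714
Numerator Σ_{t=1}^{6}(y_t−ȳ)(y_{t+1}−ȳ) = 4.9592
Denominator Σ(y_t−ȳ)² = 101.7143
r_1 = 4.9592 / 101.7143 = 0.049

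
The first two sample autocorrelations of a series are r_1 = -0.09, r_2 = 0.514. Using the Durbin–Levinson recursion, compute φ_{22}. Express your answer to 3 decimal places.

φ_{22} = (r_2 − r_1²) / (1 − r_1²)
r_1² = (-0.09)² = 0.0081
Numerator = 0.514 − 0.0081 = 0.5059; denominator = 1 − 0.0081 = 0.9919
φ_{22} = 0.5059 / 0.9919 = 0.510

0.510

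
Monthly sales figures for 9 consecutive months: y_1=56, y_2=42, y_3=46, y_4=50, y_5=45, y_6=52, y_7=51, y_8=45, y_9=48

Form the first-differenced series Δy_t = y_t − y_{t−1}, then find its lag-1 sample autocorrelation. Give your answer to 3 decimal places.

-0.329

First differences Δy: -14, 4, 4, -5, 7, -1, -6, 3
Mean of differences = -1.0000
Numerator Σ(Δy_t−Δȳ)(Δy_{t+1}−Δȳ) = -112.0000
Denominator Σ(Δy_t−Δȳ)² = 340.0000
r_1(Δy) = -112.0000 / 340.0000 = -0.329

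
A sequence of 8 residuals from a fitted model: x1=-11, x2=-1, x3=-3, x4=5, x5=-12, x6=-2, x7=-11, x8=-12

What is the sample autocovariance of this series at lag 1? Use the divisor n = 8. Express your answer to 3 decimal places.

-7.314

Mean x̄ = (-11 − 1 − 3 + 5 − 12 − 2 − 11 − 12)/8 = -5.8750
Σ_{t=1}^{7}(x_t−x̄)(x_{t+1}−x̄) = -58.5156
γ_1 = -58.5156 / 8 = -7.314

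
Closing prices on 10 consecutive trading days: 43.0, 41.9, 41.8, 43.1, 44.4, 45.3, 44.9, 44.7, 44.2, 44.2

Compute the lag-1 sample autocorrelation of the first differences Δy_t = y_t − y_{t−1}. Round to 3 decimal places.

0.410

First differences Δy: -1.1, -0.1, 1.3, 1.3, 0.9, -0.4, -0.2, -0.5, 0.0
Mean of differences = 0.1333
Numerator Σ(Δy_t−Δȳ)(Δy_{t+1}−Δȳ) = 2.3356
Denominator Σ(Δy_t−Δȳ)² = 5.7000
r_1(Δy) = 2.3356 / 5.7000 = 0.410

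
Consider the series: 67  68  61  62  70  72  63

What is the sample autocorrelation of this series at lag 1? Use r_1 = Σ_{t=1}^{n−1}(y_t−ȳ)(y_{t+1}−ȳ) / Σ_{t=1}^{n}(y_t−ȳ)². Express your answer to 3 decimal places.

0.015

Mean ȳ = (67 + 68 + 61 + 62 + 70 + 72 + 63)/7 = 66.1429
Σ(y_t−ȳ)(y_{t+1}−ȳ) = (1.5918) + (-9.5510) + (21.3061) + (-15.9796) + (22.5918) + (-18.4082) = 1.5510
Denominator Σ(y_t−ȳ)² = 106.8571
r_1 = 1.5510 / 106.8571 = 0.015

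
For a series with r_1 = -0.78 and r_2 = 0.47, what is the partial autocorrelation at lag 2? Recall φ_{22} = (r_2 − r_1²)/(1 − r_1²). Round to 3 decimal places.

φ_{22} = (r_2 − r_1²) / (1 − r_1²)
r_1² = (-0.78)² = 0.6084
Numerator = 0.47 − 0.6084 = -0.1384; denominator = 1 − 0.6084 = 0.3916
φ_{22} = -0.1384 / 0.3916 = -0.353

-0.353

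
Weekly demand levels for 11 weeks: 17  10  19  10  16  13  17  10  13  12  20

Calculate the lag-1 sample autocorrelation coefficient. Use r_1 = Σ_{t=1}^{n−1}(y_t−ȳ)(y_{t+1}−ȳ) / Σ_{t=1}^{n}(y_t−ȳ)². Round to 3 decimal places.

Mean ȳ = (17 + 10 + 19 + 10 + 16 + 13 + 17 + 10 + 13 + 12 + 20)/11 = 14.2727
Numerator Σ_{t=1}^{10}(y_t−ȳ)(y_{t+1}−ȳ) = -81.4380
Denominator Σ(y_t−ȳ)² = 136.1818
r_1 = -81.4380 / 136.1818 = -0.598

-0.598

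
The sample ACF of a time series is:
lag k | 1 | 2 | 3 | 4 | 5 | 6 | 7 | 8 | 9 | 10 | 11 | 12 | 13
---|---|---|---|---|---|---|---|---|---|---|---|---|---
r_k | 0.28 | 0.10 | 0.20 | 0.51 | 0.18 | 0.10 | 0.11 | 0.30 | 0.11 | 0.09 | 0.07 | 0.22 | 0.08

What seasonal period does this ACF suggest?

The largest autocorrelation is r_4 = 0.51, with a weaker echo at lag 8 (0.30); the remaining lags stay at or below 0.28. The elevated value at lag 1 (0.28), dropping to 0.10 at lag 2, reflects decaying short-term dependence rather than seasonality.
The dominant spike at lag 4 indicates a seasonal period of 4.

4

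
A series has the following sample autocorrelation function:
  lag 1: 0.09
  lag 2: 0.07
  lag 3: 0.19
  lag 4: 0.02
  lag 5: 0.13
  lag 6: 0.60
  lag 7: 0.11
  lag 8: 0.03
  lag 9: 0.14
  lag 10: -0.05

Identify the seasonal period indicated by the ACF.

6

The largest autocorrelation is r_6 = 0.60; the remaining lags stay at or below 0.19.
The dominant spike at lag 6 indicates a seasonal period of 6.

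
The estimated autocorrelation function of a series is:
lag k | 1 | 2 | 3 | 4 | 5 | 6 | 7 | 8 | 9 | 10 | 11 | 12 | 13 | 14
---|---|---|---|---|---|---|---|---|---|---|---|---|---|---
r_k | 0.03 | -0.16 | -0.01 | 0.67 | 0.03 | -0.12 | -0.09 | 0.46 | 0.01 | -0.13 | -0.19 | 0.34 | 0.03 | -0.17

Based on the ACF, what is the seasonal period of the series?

The largest autocorrelation is r_4 = 0.67, with weaker echoes at lags 8 (0.46) and 12 (0.34); the remaining lags stay at or below 0.03.
The dominant spike at lag 4 indicates a seasonal period of 4.

4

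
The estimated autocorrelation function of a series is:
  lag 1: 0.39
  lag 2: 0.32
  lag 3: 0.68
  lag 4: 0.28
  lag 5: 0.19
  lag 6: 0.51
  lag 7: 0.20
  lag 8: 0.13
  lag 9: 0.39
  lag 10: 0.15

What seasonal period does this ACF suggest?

3

The largest autocorrelation is r_3 = 0.68, with a weaker echo at lag 6 (0.51); the remaining lags stay at or below 0.39. The elevated value at lag 1 (0.39), dropping to 0.32 at lag 2, reflects decaying short-term dependence rather than seasonality.
The dominant spike at lag 3 indicates a seasonal period of 3.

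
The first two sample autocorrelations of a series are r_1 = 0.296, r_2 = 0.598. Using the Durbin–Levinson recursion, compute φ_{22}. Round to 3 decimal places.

φ_{22} = (r_2 − r_1²) / (1 − r_1²)
r_1² = (0.296)² = 0.087616
Numerator = 0.598 − 0.0876 = 0.5104; denominator = 1 − 0.0876 = 0.9124
φ_{22} = 0.5104 / 0.9124 = 0.559

0.559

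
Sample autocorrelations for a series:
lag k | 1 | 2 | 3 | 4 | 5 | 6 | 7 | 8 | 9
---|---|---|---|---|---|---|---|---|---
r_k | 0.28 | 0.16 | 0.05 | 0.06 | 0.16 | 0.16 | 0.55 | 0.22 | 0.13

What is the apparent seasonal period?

The largest autocorrelation is r_7 = 0.55; the remaining lags stay at or below 0.28. The elevated value at lag 1 (0.28), dropping to 0.16 at lag 2, reflects decaying short-term dependence rather than seasonality.
The dominant spike at lag 7 indicates a seasonal period of 7.

7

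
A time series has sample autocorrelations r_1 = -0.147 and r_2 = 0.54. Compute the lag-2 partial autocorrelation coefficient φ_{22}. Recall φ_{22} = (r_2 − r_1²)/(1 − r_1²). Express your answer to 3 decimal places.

φ_{22} = (r_2 − r_1²) / (1 − r_1²)
r_1² = (-0.147)² = 0.021609
Numerator = 0.54 − 0.0216 = 0.5184; denominator = 1 − 0.0216 = 0.9784
φ_{22} = 0.5184 / 0.9784 = 0.530

0.530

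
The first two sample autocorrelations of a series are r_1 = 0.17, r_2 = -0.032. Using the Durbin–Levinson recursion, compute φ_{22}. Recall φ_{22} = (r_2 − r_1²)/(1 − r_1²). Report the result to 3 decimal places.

-0.063

φ_{22} = (r_2 − r_1²) / (1 − r_1²)
r_1² = (0.17)² = 0.0289
Numerator = -0.032 − 0.0289 = -0.0609; denominator = 1 − 0.0289 = 0.9711
φ_{22} = -0.0609 / 0.9711 = -0.063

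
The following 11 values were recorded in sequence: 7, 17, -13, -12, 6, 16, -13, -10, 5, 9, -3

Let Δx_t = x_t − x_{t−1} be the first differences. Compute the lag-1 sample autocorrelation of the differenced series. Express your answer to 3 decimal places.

-0.174

First differences Δx: 10, -30, 1, 18, 10, -29, 3, 15, 4, -12
Mean of differences = -1.0000
Numerator Σ(Δx_t−Δx̄)(Δx_{t+1}−Δx̄) = -461.0000
Denominator Σ(Δx_t−Δx̄)² = 2650.0000
r_1(Δx) = -461.0000 / 2650.0000 = -0.174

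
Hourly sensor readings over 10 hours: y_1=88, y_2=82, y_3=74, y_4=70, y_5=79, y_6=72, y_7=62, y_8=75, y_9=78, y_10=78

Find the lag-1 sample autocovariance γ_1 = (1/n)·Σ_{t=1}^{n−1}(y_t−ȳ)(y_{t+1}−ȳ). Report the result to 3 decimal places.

11.076

Mean ȳ = (88 + 82 + 74 + 70 + 79 + 72 + 62 + 75 + 78 + 78)/10 = 75.8000
Σ_{t=1}^{9}(y_t−ȳ)(y_{t+1}−ȳ) = 110.7600
γ_1 = 110.7600 / 10 = 11.076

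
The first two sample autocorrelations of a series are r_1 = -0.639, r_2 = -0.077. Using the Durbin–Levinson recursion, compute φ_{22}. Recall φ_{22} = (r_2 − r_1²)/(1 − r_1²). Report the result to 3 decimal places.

-0.820

φ_{22} = (r_2 − r_1²) / (1 − r_1²)
r_1² = (-0.639)² = 0.408321
Numerator = -0.077 − 0.4083 = -0.4853; denominator = 1 − 0.4083 = 0.5917
φ_{22} = -0.4853 / 0.5917 = -0.820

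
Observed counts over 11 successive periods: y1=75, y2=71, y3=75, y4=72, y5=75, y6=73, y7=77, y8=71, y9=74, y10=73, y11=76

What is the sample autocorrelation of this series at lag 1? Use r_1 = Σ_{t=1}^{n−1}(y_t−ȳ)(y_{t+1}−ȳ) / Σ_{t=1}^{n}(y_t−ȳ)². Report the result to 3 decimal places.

-0.655

Mean ȳ = (75 + 71 + 75 + 72 + 75 + 73 + 77 + 71 + 74 + 73 + 76)/11 = 73.8182
Numerator Σ_{t=1}^{10}(y_t−ȳ)(y_{t+1}−ȳ) = -25.9421
Denominator Σ(y_t−ȳ)² = 39.6364
r_1 = -25.9421 / 39.6364 = -0.655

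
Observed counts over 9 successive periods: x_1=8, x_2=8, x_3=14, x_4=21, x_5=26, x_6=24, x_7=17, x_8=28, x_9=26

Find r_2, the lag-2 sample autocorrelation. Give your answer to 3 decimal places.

Mean x̄ = (8 + 8 + 14 + 21 + 26 + 24 + 17 + 28 + 26)/9 = 19.1111
Numerator Σ_{t=1}^{7}(x_t−x̄)(x_{t+2}−x̄) = 24.1975
Denominator Σ(x_t−x̄)² = 478.8889
r_2 = 24.1975 / 478.8889 = 0.051

0.051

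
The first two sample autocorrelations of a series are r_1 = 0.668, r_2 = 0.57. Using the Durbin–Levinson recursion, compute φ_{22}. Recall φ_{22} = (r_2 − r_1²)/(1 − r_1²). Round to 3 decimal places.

0.224

φ_{22} = (r_2 − r_1²) / (1 − r_1²)
r_1² = (0.668)² = 0.446224
Numerator = 0.57 − 0.4462 = 0.1238; denominator = 1 − 0.4462 = 0.5538
φ_{22} = 0.1238 / 0.5538 = 0.224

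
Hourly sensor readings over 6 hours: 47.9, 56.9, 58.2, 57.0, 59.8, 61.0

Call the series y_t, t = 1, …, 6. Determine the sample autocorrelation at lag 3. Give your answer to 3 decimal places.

0.041

Mean ȳ = (47.9 + 56.9 + 58.2 + 57.0 + 59.8 + 61.0)/6 = 56.8000
Deviations from mean: -8.9000, 0.1000, 1.4000, 0.2000, 3.0000, 4.2000
Σ(y_t−ȳ)(y_{t+3}−ȳ) = (-1.7800) + (0.3000) + (5.8800) = 4.4000
Denominator Σ(y_t−ȳ)² = 107.8600
r_3 = 4.4000 / 107.8600 = 0.041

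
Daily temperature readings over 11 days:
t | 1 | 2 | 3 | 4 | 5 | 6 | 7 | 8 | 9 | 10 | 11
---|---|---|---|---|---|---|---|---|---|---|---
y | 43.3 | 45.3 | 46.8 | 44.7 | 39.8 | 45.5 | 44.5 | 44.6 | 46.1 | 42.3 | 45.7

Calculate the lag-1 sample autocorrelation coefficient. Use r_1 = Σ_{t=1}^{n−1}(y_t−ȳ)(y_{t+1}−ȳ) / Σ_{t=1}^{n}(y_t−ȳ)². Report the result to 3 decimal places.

-0.264

Mean ȳ = (43.3 + 45.3 + 46.8 + 44.7 + 39.8 + 45.5 + 44.5 + 44.6 + 46.1 + 42.3 + 45.7)/11 = 44.4182
Numerator Σ_{t=1}^{10}(y_t−ȳ)(y_{t+1}−ȳ) = -10.3803
Denominator Σ(y_t−ȳ)² = 39.2764
r_1 = -10.3803 / 39.2764 = -0.264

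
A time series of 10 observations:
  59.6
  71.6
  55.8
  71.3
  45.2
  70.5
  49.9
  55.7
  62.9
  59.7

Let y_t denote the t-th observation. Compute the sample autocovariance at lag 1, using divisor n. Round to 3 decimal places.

-50.011

Mean ȳ = (59.6 + 71.6 + 55.8 + 71.3 + 45.2 + 70.5 + 49.9 + 55.7 + 62.9 + 59.7)/10 = 60.2200
Σ_{t=1}^{9}(y_t−ȳ)(y_{t+1}−ȳ) = -500.1064
γ_1 = -500.1064 / 10 = -50.011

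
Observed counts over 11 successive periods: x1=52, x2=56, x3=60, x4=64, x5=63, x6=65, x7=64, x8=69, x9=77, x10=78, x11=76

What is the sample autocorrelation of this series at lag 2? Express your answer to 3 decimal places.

Mean x̄ = (52 + 56 + 60 + 64 + 63 + 65 + 64 + 69 + 77 + 78 + 76)/11 = 65.8182
Numerator Σ_{t=1}^{9}(x_t−x̄)(x_{t+2}−x̄) = 250.9339
Denominator Σ(x_t−x̄)² = 723.6364
r_2 = 250.9339 / 723.6364 = 0.347

0.347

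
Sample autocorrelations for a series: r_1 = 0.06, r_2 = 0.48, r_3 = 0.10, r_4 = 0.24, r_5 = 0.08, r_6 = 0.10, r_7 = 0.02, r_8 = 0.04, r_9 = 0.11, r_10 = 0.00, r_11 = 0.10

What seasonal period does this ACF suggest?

2

The largest autocorrelation is r_2 = 0.48, with a weaker echo at lag 4 (0.24); the remaining lags stay at or below 0.11.
The dominant spike at lag 2 indicates a seasonal period of 2.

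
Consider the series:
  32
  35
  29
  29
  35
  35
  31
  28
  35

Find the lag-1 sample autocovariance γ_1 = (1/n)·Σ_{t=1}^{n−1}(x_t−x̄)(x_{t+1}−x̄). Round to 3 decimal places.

-1.199

Mean x̄ = (32 + 35 + 29 + 29 + 35 + 35 + 31 + 28 + 35)/9 = 32.1111
Σ_{t=1}^{8}(x_t−x̄)(x_{t+1}−x̄) = -10.7901
γ_1 = -10.7901 / 9 = -1.199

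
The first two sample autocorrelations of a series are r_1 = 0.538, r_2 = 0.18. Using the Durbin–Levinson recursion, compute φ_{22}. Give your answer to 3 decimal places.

φ_{22} = (r_2 − r_1²) / (1 − r_1²)
r_1² = (0.538)² = 0.289444
Numerator = 0.18 − 0.2894 = -0.1094; denominator = 1 − 0.2894 = 0.7106
φ_{22} = -0.1094 / 0.7106 = -0.154

-0.154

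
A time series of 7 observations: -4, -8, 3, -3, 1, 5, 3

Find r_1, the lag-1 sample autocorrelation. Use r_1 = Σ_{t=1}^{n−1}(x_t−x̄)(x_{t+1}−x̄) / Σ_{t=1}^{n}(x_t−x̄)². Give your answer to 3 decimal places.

Mean x̄ = (-4 − 8 + 3 − 3 + 1 + 5 + 3)/7 = -0.4286
Σ(x_t−x̄)(x_{t+1}−x̄) = (27.0408) + (-25.9592) + (-8.8163) + (-3.6735) + (7.7551) + (18.6122) = 14.9592
Denominator Σ(x_t−x̄)² = 131.7143
r_1 = 14.9592 / 131.7143 = 0.114

0.114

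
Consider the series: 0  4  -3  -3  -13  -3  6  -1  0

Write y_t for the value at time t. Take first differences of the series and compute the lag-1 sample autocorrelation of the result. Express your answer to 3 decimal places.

-0.273

First differences Δy: 4, -7, 0, -10, 10, 9, -7, 1
Mean of differences = 0.0000
Numerator Σ(Δy_t−Δȳ)(Δy_{t+1}−Δȳ) = -108.0000
Denominator Σ(Δy_t−Δȳ)² = 396.0000
r_1(Δy) = -108.0000 / 396.0000 = -0.273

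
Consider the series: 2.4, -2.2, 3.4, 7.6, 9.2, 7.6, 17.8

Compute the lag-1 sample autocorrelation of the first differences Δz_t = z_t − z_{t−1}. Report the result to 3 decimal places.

-0.330

First differences Δz: -4.6, 5.6, 4.2, 1.6, -1.6, 10.2
Mean of differences = 2.5667
Numerator Σ(Δz_t−Δz̄)(Δz_{t+1}−Δz̄) = -46.1411
Denominator Σ(Δz_t−Δz̄)² = 139.7933
r_1(Δz) = -46.1411 / 139.7933 = -0.330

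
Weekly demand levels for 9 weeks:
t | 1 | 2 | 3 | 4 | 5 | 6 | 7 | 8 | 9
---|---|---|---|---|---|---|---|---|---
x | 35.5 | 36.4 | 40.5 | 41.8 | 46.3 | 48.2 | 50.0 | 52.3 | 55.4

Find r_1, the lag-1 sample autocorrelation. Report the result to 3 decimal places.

0.670

Mean x̄ = (35.5 + 36.4 + 40.5 + 41.8 + 46.3 + 48.2 + 50.0 + 52.3 + 55.4)/9 = 45.1556
Numerator Σ_{t=1}^{8}(x_t−x̄)(x_{t+1}−x̄) = 263.1180
Denominator Σ(x_t−x̄)² = 392.8622
r_1 = 263.1180 / 392.8622 = 0.670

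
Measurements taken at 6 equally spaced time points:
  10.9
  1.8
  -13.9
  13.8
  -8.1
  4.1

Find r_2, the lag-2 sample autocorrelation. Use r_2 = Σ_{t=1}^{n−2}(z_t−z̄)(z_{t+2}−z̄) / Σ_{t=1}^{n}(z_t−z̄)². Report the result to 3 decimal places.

0.067

Mean z̄ = (10.9 + 1.8 − 13.9 + 13.8 − 8.1 + 4.1)/6 = 1.4333
Deviations from mean: 9.4667, 0.3667, -15.3333, 12.3667, -9.5333, 2.6667
Numerator Σ_{t=1}^{4}(z_t−z̄)(z_{t+2}−z̄) = 38.5344
Denominator Σ(z_t−z̄)² = 575.7933
r_2 = 38.5344 / 575.7933 = 0.067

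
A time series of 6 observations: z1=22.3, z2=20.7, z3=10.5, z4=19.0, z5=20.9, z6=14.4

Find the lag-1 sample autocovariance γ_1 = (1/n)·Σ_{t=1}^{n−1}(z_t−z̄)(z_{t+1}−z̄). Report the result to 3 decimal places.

Mean z̄ = (22.3 + 20.7 + 10.5 + 19.0 + 20.9 + 14.4)/6 = 17.9667
Σ_{t=1}^{5}(z_t−z̄)(z_{t+1}−z̄) = -23.7111
γ_1 = -23.7111 / 6 = -3.952

-3.952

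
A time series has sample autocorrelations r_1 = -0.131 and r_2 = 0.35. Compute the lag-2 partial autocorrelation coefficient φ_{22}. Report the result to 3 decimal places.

0.339

φ_{22} = (r_2 − r_1²) / (1 − r_1²)
r_1² = (-0.131)² = 0.017161
Numerator = 0.35 − 0.0172 = 0.3328; denominator = 1 − 0.0172 = 0.9828
φ_{22} = 0.3328 / 0.9828 = 0.339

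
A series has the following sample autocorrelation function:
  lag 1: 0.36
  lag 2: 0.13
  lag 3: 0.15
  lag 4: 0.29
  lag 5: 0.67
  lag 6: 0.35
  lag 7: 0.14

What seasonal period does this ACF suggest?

The largest autocorrelation is r_5 = 0.67; the remaining lags stay at or below 0.36. The elevated value at lag 1 (0.36), dropping to 0.13 at lag 2, reflects decaying short-term dependence rather than seasonality.
The dominant spike at lag 5 indicates a seasonal period of 5.

5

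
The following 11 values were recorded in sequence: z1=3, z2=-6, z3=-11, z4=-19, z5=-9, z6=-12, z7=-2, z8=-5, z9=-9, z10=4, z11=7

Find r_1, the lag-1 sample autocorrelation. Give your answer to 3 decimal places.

0.341

Mean z̄ = (3 − 6 − 11 − 19 − 9 − 12 − 2 − 5 − 9 + 4 + 7)/11 = -5.3636
Numerator Σ_{t=1}^{10}(z_t−z̄)(z_{t+1}−z̄) = 208.1405
Denominator Σ(z_t−z̄)² = 610.5455
r_1 = 208.1405 / 610.5455 = 0.341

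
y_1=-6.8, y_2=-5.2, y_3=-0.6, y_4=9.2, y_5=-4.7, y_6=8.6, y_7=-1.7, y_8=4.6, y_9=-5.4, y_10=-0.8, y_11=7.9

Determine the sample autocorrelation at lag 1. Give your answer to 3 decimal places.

-0.277

Mean ȳ = (-6.8 − 5.2 − 0.6 + 9.2 − 4.7 + 8.6 − 1.7 + 4.6 − 5.4 − 0.8 + 7.9)/11 = 0.4636
Numerator Σ_{t=1}^{10}(y_t−ȳ)(y_{t+1}−ȳ) = -102.0495
Denominator Σ(y_t−ȳ)² = 368.2255
r_1 = -102.0495 / 368.2255 = -0.277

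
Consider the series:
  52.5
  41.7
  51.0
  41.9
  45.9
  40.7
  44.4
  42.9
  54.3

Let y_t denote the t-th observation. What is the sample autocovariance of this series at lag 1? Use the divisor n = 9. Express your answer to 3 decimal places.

-8.819

Mean ȳ = (52.5 + 41.7 + 51.0 + 41.9 + 45.9 + 40.7 + 44.4 + 42.9 + 54.3)/9 = 46.1444
Σ_{t=1}^{8}(y_t−ȳ)(y_{t+1}−ȳ) = -79.3709
γ_1 = -79.3709 / 9 = -8.819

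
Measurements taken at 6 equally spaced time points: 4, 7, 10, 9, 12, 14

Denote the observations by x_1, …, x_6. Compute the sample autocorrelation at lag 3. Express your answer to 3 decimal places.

Mean x̄ = (4 + 7 + 10 + 9 + 12 + 14)/6 = 9.3333
Deviations from mean: -5.3333, -2.3333, 0.6667, -0.3333, 2.6667, 4.6667
Σ(x_t−x̄)(x_{t+3}−x̄) = (1.7778) + (-6.2222) + (3.1111) = -1.3333
Denominator Σ(x_t−x̄)² = 63.3333
r_3 = -1.3333 / 63.3333 = -0.021

-0.021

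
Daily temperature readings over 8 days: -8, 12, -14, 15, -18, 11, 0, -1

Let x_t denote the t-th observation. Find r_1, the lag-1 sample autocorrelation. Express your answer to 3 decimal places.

-0.875

Mean x̄ = (-8 + 12 − 14 + 15 − 18 + 11 + 0 − 1)/8 = -0.3750
Deviations from mean: -7.6250, 12.3750, -13.6250, 15.3750, -17.6250, 11.3750, 0.3750, -0.6250
Σ(x_t−x̄)(x_{t+1}−x̄) = (-94.3594) + (-168.6094) + (-209.4844) + (-270.9844) + (-200.4844) + (4.2656) + (-0.2344) = -939.8906
Denominator Σ(x_t−x̄)² = 1073.8750
r_1 = -939.8906 / 1073.8750 = -0.875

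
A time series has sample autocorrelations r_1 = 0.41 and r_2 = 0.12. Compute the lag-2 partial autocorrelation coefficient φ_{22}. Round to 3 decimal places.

φ_{22} = (r_2 − r_1²) / (1 − r_1²)
r_1² = (0.41)² = 0.1681
Numerator = 0.12 − 0.1681 = -0.0481; denominator = 1 − 0.1681 = 0.8319
φ_{22} = -0.0481 / 0.8319 = -0.058

-0.058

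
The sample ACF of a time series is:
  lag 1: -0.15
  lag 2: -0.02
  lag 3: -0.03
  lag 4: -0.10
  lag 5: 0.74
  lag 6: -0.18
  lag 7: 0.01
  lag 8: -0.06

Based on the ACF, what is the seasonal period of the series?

5

The largest autocorrelation is r_5 = 0.74; the remaining lags stay at or below 0.01.
The dominant spike at lag 5 indicates a seasonal period of 5.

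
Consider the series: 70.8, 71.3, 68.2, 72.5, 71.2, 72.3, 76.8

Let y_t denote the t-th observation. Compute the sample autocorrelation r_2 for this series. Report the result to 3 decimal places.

0.074

Mean ȳ = (70.8 + 71.3 + 68.2 + 72.5 + 71.2 + 72.3 + 76.8)/7 = 71.8714
Deviations from mean: -1.0714, -0.5714, -3.6714, 0.6286, -0.6714, 0.4286, 4.9286
Numerator Σ_{t=1}^{5}(y_t−ȳ)(y_{t+2}−ȳ) = 2.9998
Denominator Σ(y_t−ȳ)² = 40.2743
r_2 = 2.9998 / 40.2743 = 0.074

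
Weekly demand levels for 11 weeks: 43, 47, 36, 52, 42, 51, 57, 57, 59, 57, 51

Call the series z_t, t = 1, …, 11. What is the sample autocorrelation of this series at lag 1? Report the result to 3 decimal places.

0.360

Mean z̄ = (43 + 47 + 36 + 52 + 42 + 51 + 57 + 57 + 59 + 57 + 51)/11 = 50.1818
Numerator Σ_{t=1}^{10}(z_t−z̄)(z_{t+1}−z̄) = 198.5124
Denominator Σ(z_t−z̄)² = 551.6364
r_1 = 198.5124 / 551.6364 = 0.360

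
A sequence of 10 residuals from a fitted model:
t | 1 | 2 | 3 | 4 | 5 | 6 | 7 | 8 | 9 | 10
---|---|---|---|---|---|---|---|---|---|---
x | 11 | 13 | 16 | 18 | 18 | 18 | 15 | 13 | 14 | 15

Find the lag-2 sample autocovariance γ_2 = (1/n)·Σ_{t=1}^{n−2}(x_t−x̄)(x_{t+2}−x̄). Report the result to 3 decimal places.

Mean x̄ = (11 + 13 + 16 + 18 + 18 + 18 + 15 + 13 + 14 + 15)/10 = 15.1000
Σ_{t=1}^{8}(x_t−x̄)(x_{t+2}−x̄) = -4.8200
γ_2 = -4.8200 / 10 = -0.482

-0.482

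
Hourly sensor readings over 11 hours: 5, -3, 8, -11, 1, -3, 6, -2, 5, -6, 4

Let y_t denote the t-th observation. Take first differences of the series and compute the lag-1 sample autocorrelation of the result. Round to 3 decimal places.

First differences Δy: -8, 11, -19, 12, -4, 9, -8, 7, -11, 10
Mean of differences = -0.1000
Numerator Σ(Δy_t−Δȳ)(Δy_{t+1}−Δȳ) = -924.3100
Denominator Σ(Δy_t−Δȳ)² = 1120.9000
r_1(Δy) = -924.3100 / 1120.9000 = -0.825

-0.825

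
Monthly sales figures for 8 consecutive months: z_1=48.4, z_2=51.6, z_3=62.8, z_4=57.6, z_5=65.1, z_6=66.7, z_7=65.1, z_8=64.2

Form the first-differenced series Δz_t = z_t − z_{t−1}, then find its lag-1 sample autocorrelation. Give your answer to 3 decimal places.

First differences Δz: 3.2, 11.2, -5.2, 7.5, 1.6, -1.6, -0.9
Mean of differences = 2.2571
Numerator Σ(Δz_t−Δz̄)(Δz_{t+1}−Δz̄) = -86.0861
Denominator Σ(Δz_t−Δz̄)² = 189.2371
r_1(Δz) = -86.0861 / 189.2371 = -0.455

-0.455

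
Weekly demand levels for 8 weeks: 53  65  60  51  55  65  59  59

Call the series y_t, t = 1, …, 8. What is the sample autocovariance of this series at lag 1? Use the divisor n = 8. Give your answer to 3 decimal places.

Mean ȳ = (53 + 65 + 60 + 51 + 55 + 65 + 59 + 59)/8 = 58.3750
Σ_{t=1}^{7}(y_t−ȳ)(y_{t+1}−ȳ) = -29.7656
γ_1 = -29.7656 / 8 = -3.721

-3.721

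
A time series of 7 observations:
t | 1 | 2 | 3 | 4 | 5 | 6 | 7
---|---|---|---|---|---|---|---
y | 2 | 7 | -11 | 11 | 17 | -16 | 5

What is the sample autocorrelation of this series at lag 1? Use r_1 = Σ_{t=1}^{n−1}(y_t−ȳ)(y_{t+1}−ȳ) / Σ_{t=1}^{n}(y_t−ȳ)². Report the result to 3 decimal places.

-0.445

Mean ȳ = (2 + 7 − 11 + 11 + 17 − 16 + 5)/7 = 2.1429
Σ(y_t−ȳ)(y_{t+1}−ȳ) = (-0.6939) + (-63.8367) + (-116.4082) + (131.5918) + (-269.5510) + (-51.8367) = -370.7347
Denominator Σ(y_t−ȳ)² = 832.8571
r_1 = -370.7347 / 832.8571 = -0.445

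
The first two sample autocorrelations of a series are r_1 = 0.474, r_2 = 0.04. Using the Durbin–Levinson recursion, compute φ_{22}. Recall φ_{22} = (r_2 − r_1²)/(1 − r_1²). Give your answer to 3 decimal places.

φ_{22} = (r_2 − r_1²) / (1 − r_1²)
r_1² = (0.474)² = 0.224676
Numerator = 0.04 − 0.2247 = -0.1847; denominator = 1 − 0.2247 = 0.7753
φ_{22} = -0.1847 / 0.7753 = -0.238

-0.238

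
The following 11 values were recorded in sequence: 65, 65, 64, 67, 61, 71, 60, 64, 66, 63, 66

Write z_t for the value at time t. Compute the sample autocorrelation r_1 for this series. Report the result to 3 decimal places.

Mean z̄ = (65 + 65 + 64 + 67 + 61 + 71 + 60 + 64 + 66 + 63 + 66)/11 = 64.7273
Numerator Σ_{t=1}^{10}(z_t−z̄)(z_{t+1}−z̄) = -65.1653
Denominator Σ(z_t−z̄)² = 88.1818
r_1 = -65.1653 / 88.1818 = -0.739

-0.739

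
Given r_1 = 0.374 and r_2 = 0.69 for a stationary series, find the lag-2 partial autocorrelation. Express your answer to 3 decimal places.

0.640

φ_{22} = (r_2 − r_1²) / (1 − r_1²)
r_1² = (0.374)² = 0.139876
Numerator = 0.69 − 0.1399 = 0.5501; denominator = 1 − 0.1399 = 0.8601
φ_{22} = 0.5501 / 0.8601 = 0.640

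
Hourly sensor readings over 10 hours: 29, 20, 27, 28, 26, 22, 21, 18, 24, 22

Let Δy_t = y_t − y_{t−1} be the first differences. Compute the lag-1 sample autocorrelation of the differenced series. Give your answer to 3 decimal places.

-0.360

First differences Δy: -9, 7, 1, -2, -4, -1, -3, 6, -2
Mean of differences = -0.7778
Numerator Σ(Δy_t−Δȳ)(Δy_{t+1}−Δȳ) = -70.4938
Denominator Σ(Δy_t−Δȳ)² = 195.5556
r_1(Δy) = -70.4938 / 195.5556 = -0.360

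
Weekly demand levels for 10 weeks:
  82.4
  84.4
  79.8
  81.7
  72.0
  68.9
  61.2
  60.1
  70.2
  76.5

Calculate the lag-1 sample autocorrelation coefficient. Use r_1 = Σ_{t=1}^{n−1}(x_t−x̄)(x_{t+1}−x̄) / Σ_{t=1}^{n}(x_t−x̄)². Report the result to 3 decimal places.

Mean x̄ = (82.4 + 84.4 + 79.8 + 81.7 + 72.0 + 68.9 + 61.2 + 60.1 + 70.2 + 76.5)/10 = 73.7200
Numerator Σ_{t=1}^{9}(x_t−x̄)(x_{t+1}−x̄) = 469.7456
Denominator Σ(x_t−x̄)² = 678.6160
r_1 = 469.7456 / 678.6160 = 0.692

0.692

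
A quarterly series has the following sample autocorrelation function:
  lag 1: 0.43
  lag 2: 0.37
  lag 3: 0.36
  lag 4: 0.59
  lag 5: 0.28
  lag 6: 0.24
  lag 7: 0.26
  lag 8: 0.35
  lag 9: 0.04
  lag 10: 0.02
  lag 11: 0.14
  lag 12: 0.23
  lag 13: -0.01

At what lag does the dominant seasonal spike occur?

The largest autocorrelation is r_4 = 0.59; the remaining lags stay at or below 0.43. The elevated value at lag 1 (0.43), dropping to 0.37 at lag 2, reflects decaying short-term dependence rather than seasonality.
The dominant spike at lag 4 indicates a seasonal period of 4.

4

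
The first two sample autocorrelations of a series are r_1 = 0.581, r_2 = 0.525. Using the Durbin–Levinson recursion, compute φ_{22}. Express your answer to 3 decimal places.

0.283

φ_{22} = (r_2 − r_1²) / (1 − r_1²)
r_1² = (0.581)² = 0.337561
Numerator = 0.525 − 0.3376 = 0.1874; denominator = 1 − 0.3376 = 0.6624
φ_{22} = 0.1874 / 0.6624 = 0.283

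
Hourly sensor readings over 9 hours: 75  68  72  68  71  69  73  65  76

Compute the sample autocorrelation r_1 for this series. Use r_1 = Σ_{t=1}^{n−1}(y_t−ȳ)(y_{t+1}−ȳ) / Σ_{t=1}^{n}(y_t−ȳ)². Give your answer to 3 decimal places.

Mean ȳ = (75 + 68 + 72 + 68 + 71 + 69 + 73 + 65 + 76)/9 = 70.7778
Numerator Σ_{t=1}^{8}(y_t−ȳ)(y_{t+1}−ȳ) = -66.4938
Denominator Σ(y_t−ȳ)² = 103.5556
r_1 = -66.4938 / 103.5556 = -0.642

-0.642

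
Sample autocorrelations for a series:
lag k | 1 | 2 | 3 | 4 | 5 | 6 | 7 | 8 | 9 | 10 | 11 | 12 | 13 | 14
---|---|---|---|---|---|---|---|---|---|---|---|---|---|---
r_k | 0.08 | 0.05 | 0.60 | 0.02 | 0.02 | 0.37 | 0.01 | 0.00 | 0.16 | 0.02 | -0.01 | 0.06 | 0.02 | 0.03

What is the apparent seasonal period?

The largest autocorrelation is r_3 = 0.60, with weaker echoes at lags 6 (0.37) and 9 (0.16); the remaining lags stay at or below 0.08.
The dominant spike at lag 3 indicates a seasonal period of 3.

3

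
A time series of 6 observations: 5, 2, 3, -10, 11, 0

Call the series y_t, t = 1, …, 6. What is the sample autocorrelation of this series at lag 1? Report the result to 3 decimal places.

-0.579

Mean ȳ = (5 + 2 + 3 − 10 + 11 + 0)/6 = 1.8333
Deviations from mean: 3.1667, 0.1667, 1.1667, -11.8333, 9.1667, -1.8333
Numerator Σ_{t=1}^{5}(y_t−ȳ)(y_{t+1}−ȳ) = -138.3611
Denominator Σ(y_t−ȳ)² = 238.8333
r_1 = -138.3611 / 238.8333 = -0.579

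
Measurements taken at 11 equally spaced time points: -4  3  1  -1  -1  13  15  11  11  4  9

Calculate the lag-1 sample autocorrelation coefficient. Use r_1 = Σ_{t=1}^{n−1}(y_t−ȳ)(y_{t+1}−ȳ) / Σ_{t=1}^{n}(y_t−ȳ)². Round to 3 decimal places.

0.468

Mean ȳ = (-4 + 3 + 1 − 1 − 1 + 13 + 15 + 11 + 11 + 4 + 9)/11 = 5.5455
Numerator Σ_{t=1}^{10}(y_t−ȳ)(y_{t+1}−ȳ) = 197.7025
Denominator Σ(y_t−ȳ)² = 422.7273
r_1 = 197.7025 / 422.7273 = 0.468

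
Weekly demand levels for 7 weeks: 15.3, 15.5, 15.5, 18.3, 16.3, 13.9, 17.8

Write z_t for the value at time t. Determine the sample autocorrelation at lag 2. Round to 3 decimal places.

Mean z̄ = (15.3 + 15.5 + 15.5 + 18.3 + 16.3 + 13.9 + 17.8)/7 = 16.0857
Deviations from mean: -0.7857, -0.5857, -0.5857, 2.2143, 0.2143, -2.1857, 1.7143
Σ(z_t−z̄)(z_{t+2}−z̄) = (0.4602) + (-1.2969) + (-0.1255) + (-4.8398) + (0.3673) = -5.4347
Denominator Σ(z_t−z̄)² = 13.9686
r_2 = -5.4347 / 13.9686 = -0.389

-0.389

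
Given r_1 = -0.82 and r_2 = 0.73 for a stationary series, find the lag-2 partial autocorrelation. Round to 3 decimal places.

0.176

φ_{22} = (r_2 − r_1²) / (1 − r_1²)
r_1² = (-0.82)² = 0.6724
Numerator = 0.73 − 0.6724 = 0.0576; denominator = 1 − 0.6724 = 0.3276
φ_{22} = 0.0576 / 0.3276 = 0.176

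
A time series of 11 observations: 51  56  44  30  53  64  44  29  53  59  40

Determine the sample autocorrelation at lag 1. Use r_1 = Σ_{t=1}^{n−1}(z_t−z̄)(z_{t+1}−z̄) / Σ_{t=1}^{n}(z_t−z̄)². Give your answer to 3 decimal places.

Mean z̄ = (51 + 56 + 44 + 30 + 53 + 64 + 44 + 29 + 53 + 59 + 40)/11 = 47.5455
Numerator Σ_{t=1}^{10}(z_t−z̄)(z_{t+1}−z̄) = -62.2066
Denominator Σ(z_t−z̄)² = 1278.7273
r_1 = -62.2066 / 1278.7273 = -0.049

-0.049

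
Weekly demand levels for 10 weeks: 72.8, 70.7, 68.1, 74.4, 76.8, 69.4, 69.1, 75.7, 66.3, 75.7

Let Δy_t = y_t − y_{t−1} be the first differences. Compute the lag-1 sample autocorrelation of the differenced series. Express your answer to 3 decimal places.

First differences Δy: -2.1, -2.6, 6.3, 2.4, -7.4, -0.3, 6.6, -9.4, 9.4
Mean of differences = 0.3222
Numerator Σ(Δy_t−Δȳ)(Δy_{t+1}−Δȳ) = -162.4060
Denominator Σ(Δy_t−Δȳ)² = 330.8156
r_1(Δy) = -162.4060 / 330.8156 = -0.491

-0.491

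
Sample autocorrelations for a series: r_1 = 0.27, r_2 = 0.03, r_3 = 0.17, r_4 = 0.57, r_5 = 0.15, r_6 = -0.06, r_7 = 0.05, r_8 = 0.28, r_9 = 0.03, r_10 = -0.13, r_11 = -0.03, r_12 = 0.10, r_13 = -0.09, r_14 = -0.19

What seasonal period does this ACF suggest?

The largest autocorrelation is r_4 = 0.57, with a weaker echo at lag 8 (0.28); the remaining lags stay at or below 0.27. The elevated value at lag 1 (0.27), dropping to 0.03 at lag 2, reflects decaying short-term dependence rather than seasonality.
The dominant spike at lag 4 indicates a seasonal period of 4.

4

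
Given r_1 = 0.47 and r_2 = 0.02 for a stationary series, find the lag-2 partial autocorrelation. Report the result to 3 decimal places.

-0.258

φ_{22} = (r_2 − r_1²) / (1 − r_1²)
r_1² = (0.47)² = 0.2209
Numerator = 0.02 − 0.2209 = -0.2009; denominator = 1 − 0.2209 = 0.7791
φ_{22} = -0.2009 / 0.7791 = -0.258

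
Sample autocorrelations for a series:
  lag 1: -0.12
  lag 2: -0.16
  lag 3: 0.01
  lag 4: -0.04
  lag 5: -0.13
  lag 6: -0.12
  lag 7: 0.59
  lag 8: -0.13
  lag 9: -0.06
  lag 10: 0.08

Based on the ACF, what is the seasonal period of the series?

The largest autocorrelation is r_7 = 0.59; the remaining lags stay at or below 0.08.
The dominant spike at lag 7 indicates a seasonal period of 7.

7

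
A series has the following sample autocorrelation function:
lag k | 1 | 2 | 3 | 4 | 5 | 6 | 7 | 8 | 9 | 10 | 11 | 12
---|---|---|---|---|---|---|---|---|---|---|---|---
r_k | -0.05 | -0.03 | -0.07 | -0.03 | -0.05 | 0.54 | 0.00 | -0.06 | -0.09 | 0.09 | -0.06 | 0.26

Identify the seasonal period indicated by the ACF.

The largest autocorrelation is r_6 = 0.54, with a weaker echo at lag 12 (0.26); the remaining lags stay at or below 0.09.
The dominant spike at lag 6 indicates a seasonal period of 6.

6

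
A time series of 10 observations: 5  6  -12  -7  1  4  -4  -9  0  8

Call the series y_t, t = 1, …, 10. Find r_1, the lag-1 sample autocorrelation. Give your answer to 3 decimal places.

0.098

Mean ȳ = (5 + 6 − 12 − 7 + 1 + 4 − 4 − 9 + 0 + 8)/10 = -0.8000
Numerator Σ_{t=1}^{9}(y_t−ȳ)(y_{t+1}−ȳ) = 41.5600
Denominator Σ(y_t−ȳ)² = 425.6000
r_1 = 41.5600 / 425.6000 = 0.098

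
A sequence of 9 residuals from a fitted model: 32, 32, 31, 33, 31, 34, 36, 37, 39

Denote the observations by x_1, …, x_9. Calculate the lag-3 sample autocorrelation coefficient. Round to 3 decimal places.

-0.054

Mean x̄ = (32 + 32 + 31 + 33 + 31 + 34 + 36 + 37 + 39)/9 = 33.8889
Σ(x_t−x̄)(x_{t+3}−x̄) = (1.6790) + (5.4568) + (-0.3210) + (-1.8765) + (-8.9877) + (0.5679) = -3.4815
Denominator Σ(x_t−x̄)² = 64.8889
r_3 = -3.4815 / 64.8889 = -0.054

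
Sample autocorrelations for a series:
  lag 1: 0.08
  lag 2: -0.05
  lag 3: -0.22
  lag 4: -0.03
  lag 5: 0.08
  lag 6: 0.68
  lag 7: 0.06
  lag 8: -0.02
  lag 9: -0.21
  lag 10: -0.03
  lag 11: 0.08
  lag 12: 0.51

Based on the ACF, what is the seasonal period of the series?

6

The largest autocorrelation is r_6 = 0.68, with a weaker echo at lag 12 (0.51); the remaining lags stay at or below 0.08.
The dominant spike at lag 6 indicates a seasonal period of 6.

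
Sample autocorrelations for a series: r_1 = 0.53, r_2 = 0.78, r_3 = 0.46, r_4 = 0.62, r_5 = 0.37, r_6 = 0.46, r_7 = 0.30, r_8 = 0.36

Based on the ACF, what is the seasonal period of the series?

2

The largest autocorrelation is r_2 = 0.78, with a weaker echo at lag 4 (0.62); the remaining lags stay at or below 0.53.
The dominant spike at lag 2 indicates a seasonal period of 2.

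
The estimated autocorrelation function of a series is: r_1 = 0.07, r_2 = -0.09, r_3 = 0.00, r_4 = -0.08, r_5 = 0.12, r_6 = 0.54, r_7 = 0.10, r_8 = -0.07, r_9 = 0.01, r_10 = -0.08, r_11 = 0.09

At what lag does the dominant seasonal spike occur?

6

The largest autocorrelation is r_6 = 0.54; the remaining lags stay at or below 0.12.
The dominant spike at lag 6 indicates a seasonal period of 6.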